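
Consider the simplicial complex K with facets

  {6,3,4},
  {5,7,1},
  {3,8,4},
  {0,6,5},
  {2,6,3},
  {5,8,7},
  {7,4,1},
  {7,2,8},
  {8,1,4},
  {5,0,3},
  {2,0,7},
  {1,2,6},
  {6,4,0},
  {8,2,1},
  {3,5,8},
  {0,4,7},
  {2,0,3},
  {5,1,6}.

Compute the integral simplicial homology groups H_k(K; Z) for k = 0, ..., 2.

H_0 ≅ Z,  H_1 ≅ Z ⊕ Z/2,  H_2 = 0.

Fix the vertex order 0 < 1 < 2 < 3 < 4 < 5 < 6 < 7 < 8 and write every simplex with vertices in increasing order. Then dim K = 2 and the simplices of K are:

  0-simplices (9): [0], [1], [2], [3], [4], [5], [6], [7], [8]
  1-simplices (27): (27 of them)
  2-simplices (18): [0,2,3], [0,2,7], [0,3,5], [0,4,6], [0,4,7], [0,5,6], [1,2,6], [1,2,8], [1,4,7], [1,4,8], [1,5,6], [1,5,7], [2,3,6], [2,7,8], [3,4,6], [3,4,8], [3,5,8], [5,7,8]

so the chain groups are C_0 ≅ Z^9, C_1 ≅ Z^27, C_2 ≅ Z^18.

Boundary ∂_1: C_1 → C_0 is given by ∂[p,q] = [q] − [p]. For instance
  ∂[1,7] = [7] − [1].
The 9×27 boundary matrix has rank 8 and Smith normal form diag(1,1,1,1,1,1,1,1).

∂_2: C_2 → C_1 maps a triangle to the signed sum of its edges. For instance
  ∂[0,2,7] = [2,7] − [0,7] + [0,2],
  ∂[1,5,7] = [5,7] − [1,7] + [1,5].
This gives a 27×18 integer matrix of rank 18; reducing to Smith normal form yields diagonal entries (1,1,1,1,1,1,1,1,1,1,1,1,1,1,1,1,1,2).

Computing H_k = (kernel of ∂_k) / (image of ∂_{k+1}):

  H_0: rank C_0 − rank ∂_1 = 9 − 8 = 1, and the invariant factors of ∂_1 are all 1, so H_0 = Z.
  H_1: rank ker ∂_1 − rank ∂_2 = (27 − 8) − 18 = 1, and ∂_2 has invariant factor 2 > 1, so H_1 = Z ⊕ Z/2.
  H_2: rank ker ∂_2 − rank ∂_3 = (18 − 18) − 0 = 0, and there is no ∂_3, so H_2 = 0.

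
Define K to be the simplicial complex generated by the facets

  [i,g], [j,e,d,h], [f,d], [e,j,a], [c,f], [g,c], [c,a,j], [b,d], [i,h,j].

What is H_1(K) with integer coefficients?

H_1 = Z^2.

K has 10 vertices, 17 edges, 7 triangles, 1 3-simplex.
rank ∂_1 = 9, rank ∂_2 = 6 ⇒ b_1 = 17 − 9 − 6 = 2; all invariant factors of ∂_2 are 1 so no torsion. So H_1 ≅ Z^2.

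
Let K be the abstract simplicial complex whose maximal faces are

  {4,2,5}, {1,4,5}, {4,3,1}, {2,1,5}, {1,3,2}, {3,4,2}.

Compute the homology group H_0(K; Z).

Take the total order 1 < 2 < 3 < 4 < 5 on the vertex set. Then K (dimension 2) consists of the simplices:

  0-simplices (5): [1], [2], [3], [4], [5]
  1-simplices (9): [1,2], [1,3], [1,4], [1,5], [2,3], [2,4], [2,5], [3,4], [4,5]
  2-simplices (6): [1,2,3], [1,2,5], [1,3,4], [1,4,5], [2,3,4], [2,4,5]

giving chain groups C_0 ≅ Z^5, C_1 ≅ Z^9, C_2 ≅ Z^6.

Boundary ∂_1: C_1 → C_0 sends each edge [p,q] (with p < q) to q − p. For instance
  ∂[4,5] = [5] − [4].
As a 5×9 matrix over Z this has rank 4, with invariant factors (1,1,1,1).

∂_2: C_2 → C_1 sends each 2-simplex [p,q,r] to [q,r] − [p,r] + [p,q]. For instance
  ∂[1,3,4] = [3,4] − [1,4] + [1,3],
  ∂[1,2,3] = [2,3] − [1,3] + [1,2].
This gives a 9×6 integer matrix of rank 5; reducing to Smith normal form yields diagonal entries (1,1,1,1,1).

Now H_k = ker ∂_k / im ∂_{k+1}, so:

  H_0: rank C_0 − rank ∂_1 = 5 − 4 = 1, and the invariant factors of ∂_1 are all 1, so H_0 = Z.

H_0 = Z.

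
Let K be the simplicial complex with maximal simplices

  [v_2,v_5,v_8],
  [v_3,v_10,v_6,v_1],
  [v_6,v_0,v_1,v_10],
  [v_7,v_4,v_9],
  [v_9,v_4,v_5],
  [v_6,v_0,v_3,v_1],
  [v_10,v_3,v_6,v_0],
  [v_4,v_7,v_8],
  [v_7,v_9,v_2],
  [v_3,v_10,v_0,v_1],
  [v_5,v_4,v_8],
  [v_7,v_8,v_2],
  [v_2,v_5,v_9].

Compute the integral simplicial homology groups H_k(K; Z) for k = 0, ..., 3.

Order the vertices as v_0 < v_1 < v_2 < v_3 < v_4 < v_5 < v_6 < v_7 < v_8 < v_9 < v_10. Listing each simplex with vertices in this order, K has dimension 3 with simplices:

  0-simplices (11): [v_0], [v_1], [v_2], [v_3], [v_4], [v_5], [v_6], [v_7], [v_8], [v_9], [v_10]
  1-simplices (22): (22 of them)
  2-simplices (18): (18 of them)
  3-simplices (5): [v_0,v_1,v_3,v_6], [v_0,v_1,v_3,v_10], [v_0,v_1,v_6,v_10], [v_0,v_3,v_6,v_10], [v_1,v_3,v_6,v_10]

so the chain groups are C_0 ≅ Z^11, C_1 ≅ Z^22, C_2 ≅ Z^18, C_3 ≅ Z^5.

The boundary map ∂_1: C_1 → C_0 is given by ∂[p,q] = [q] − [p]. For instance
  ∂[v_5,v_8] = [v_8] − [v_5].
The 11×22 boundary matrix has rank 9 and Smith normal form diag(1,1,1,1,1,1,1,1,1).

Boundary ∂_2: C_2 → C_1 maps a triangle to the signed sum of its edges. For instance
  ∂[v_4,v_7,v_8] = [v_7,v_8] − [v_4,v_8] + [v_4,v_7],
  ∂[v_2,v_7,v_8] = [v_7,v_8] − [v_2,v_8] + [v_2,v_7].
As a 22×18 matrix over Z this has rank 13, with invariant factors (1,1,1,1,1,1,1,1,1,1,1,1,1).

The boundary map ∂_3: C_3 → C_2 sends each 3-simplex σ to the alternating sum Σ_i (−1)^i (σ with its i-th vertex removed). For instance
  ∂[v_0,v_3,v_6,v_10] = [v_3,v_6,v_10] − [v_0,v_6,v_10] + [v_0,v_3,v_10] − [v_0,v_3,v_6],
  ∂[v_1,v_3,v_6,v_10] = [v_3,v_6,v_10] − [v_1,v_6,v_10] + [v_1,v_3,v_10] − [v_1,v_3,v_6].
As a 18×5 matrix over Z this has rank 4, with invariant factors (1,1,1,1).

Now H_k = ker ∂_k / im ∂_{k+1}, so:

  H_0: rank C_0 − rank ∂_1 = 11 − 9 = 2, and the invariant factors of ∂_1 are all 1, so H_0 = Z^2.
  H_1: rank ker ∂_1 − rank ∂_2 = (22 − 9) − 13 = 0, and the invariant factors of ∂_2 are all 1, so H_1 = 0.
  H_2: rank ker ∂_2 − rank ∂_3 = (18 − 13) − 4 = 1, and the invariant factors of ∂_3 are all 1, so H_2 = Z.
  H_3: rank ker ∂_3 − rank ∂_4 = (5 − 4) − 0 = 1, and there is no ∂_4, so H_3 = Z.

H_0 = Z^2,  H_1 = 0,  H_2 = Z,  H_3 = Z.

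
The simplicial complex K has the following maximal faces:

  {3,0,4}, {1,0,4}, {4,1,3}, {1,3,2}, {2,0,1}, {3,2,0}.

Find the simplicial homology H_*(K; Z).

We work with the vertex ordering 0 < 1 < 2 < 3 < 4. The simplices of K, each written with vertices in increasing order, are:

  0-simplices (5): [0], [1], [2], [3], [4]
  1-simplices (9): [0,1], [0,2], [0,3], [0,4], [1,2], [1,3], [1,4], [2,3], [3,4]
  2-simplices (6): [0,1,2], [0,1,4], [0,2,3], [0,3,4], [1,2,3], [1,3,4]

giving chain groups C_0 ≅ Z^5, C_1 ≅ Z^9, C_2 ≅ Z^6.

The boundary map ∂_1: C_1 → C_0 sends each edge [p,q] (with p < q) to q − p.
The resulting 5×9 matrix has rank 4, and its Smith normal form has invariant factors (1,1,1,1).

Boundary ∂_2: C_2 → C_1 maps a triangle to the signed sum of its edges. For instance
  ∂[1,2,3] = [2,3] − [1,3] + [1,2],
  ∂[0,2,3] = [2,3] − [0,3] + [0,2].
The resulting 9×6 matrix has rank 5, and its Smith normal form has invariant factors (1,1,1,1,1).

From H_k ≅ ker(∂_k) / im(∂_{k+1}) we obtain:

  H_0: rank C_0 − rank ∂_1 = 5 − 4 = 1, and the invariant factors of ∂_1 are all 1, so H_0 ≅ Z.
  H_1: rank ker ∂_1 − rank ∂_2 = (9 − 4) − 5 = 0, and the invariant factors of ∂_2 are all 1, so H_1 ≅ 0.
  H_2: rank ker ∂_2 − rank ∂_3 = (6 − 5) − 0 = 1, and there is no ∂_3, so H_2 ≅ Z.

H_0 ≅ Z,  H_1 = 0,  H_2 ≅ Z.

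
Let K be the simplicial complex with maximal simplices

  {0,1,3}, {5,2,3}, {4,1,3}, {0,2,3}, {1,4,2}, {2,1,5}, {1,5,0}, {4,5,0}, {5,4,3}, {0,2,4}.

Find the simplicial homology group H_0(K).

Fix the vertex order 0 < 1 < 2 < 3 < 4 < 5 and write every simplex with vertices in increasing order. Then dim K = 2 and the simplices of K are:

  0-simplices (6): [0], [1], [2], [3], [4], [5]
  1-simplices (15): [0,1], [0,2], [0,3], [0,4], [0,5], [1,2], [1,3], [1,4], [1,5], [2,3], [2,4], [2,5], [3,4], [3,5], [4,5]
  2-simplices (10): [0,1,3], [0,1,5], [0,2,3], [0,2,4], [0,4,5], [1,2,4], [1,2,5], [1,3,4], [2,3,5], [3,4,5]

giving chain groups C_0 ≅ Z^6, C_1 ≅ Z^15, C_2 ≅ Z^10.

The boundary map ∂_1: C_1 → C_0 maps an edge to its endpoints' difference, ∂[p,q] = q − p.
This gives a 6×15 integer matrix of rank 5; reducing to Smith normal form yields diagonal entries (1,1,1,1,1).

The boundary map ∂_2: C_2 → C_1 maps a triangle to the signed sum of its edges. For instance
  ∂[0,1,3] = [1,3] − [0,3] + [0,1],
  ∂[1,2,5] = [2,5] − [1,5] + [1,2].
As a 15×10 matrix over Z this has rank 10, with invariant factors (1,1,1,1,1,1,1,1,1,2).

From H_k ≅ ker(∂_k) / im(∂_{k+1}) we obtain:

  H_0: rank C_0 − rank ∂_1 = 6 − 5 = 1, and the invariant factors of ∂_1 are all 1, so H_0 ≅ Z.

H_0 ≅ Z.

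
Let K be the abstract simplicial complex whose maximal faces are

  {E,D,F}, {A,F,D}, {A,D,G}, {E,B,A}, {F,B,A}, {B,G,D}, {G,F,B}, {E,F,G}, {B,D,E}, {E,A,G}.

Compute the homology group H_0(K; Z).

Take the total order A < B < D < E < F < G on the vertex set. Then K (dimension 2) consists of the simplices:

  0-simplices (6): A, B, D, E, F, G
  1-simplices (15): AB, AD, AE, AF, AG, BD, BE, BF, BG, DE, DF, DG, EF, EG, FG
  2-simplices (10): ABE, ABF, ADF, ADG, AEG, BDE, BDG, BFG, DEF, EFG

so the chain groups are C_0 ≅ Z^6, C_1 ≅ Z^15, C_2 ≅ Z^10.

∂_1: C_1 → C_0 sends each edge [p,q] (with p < q) to q − p.
The 6×15 boundary matrix has rank 5 and Smith normal form diag(1,1,1,1,1).

Boundary ∂_2: C_2 → C_1 maps a triangle to the signed sum of its edges. For instance
  ∂BFG = FG − BG + BF,
  ∂DEF = EF − DF + DE.
The resulting 15×10 matrix has rank 10, and its Smith normal form has invariant factors (1,1,1,1,1,1,1,1,1,2).

Computing H_k = (kernel of ∂_k) / (image of ∂_{k+1}):

  H_0: rank C_0 − rank ∂_1 = 6 − 5 = 1, and the invariant factors of ∂_1 are all 1, so H_0 ≅ Z.

(K is a triangulation of the real projective plane RP^2.)

H_0 ≅ Z.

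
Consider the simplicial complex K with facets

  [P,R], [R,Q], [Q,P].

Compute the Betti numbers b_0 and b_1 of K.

b_0 = 1, b_1 = 1.

K has 3 vertices, 3 edges.
rank ∂_0 = 0, rank ∂_1 = 2 ⇒ b_0 = 3 − 0 − 2 = 1; all invariant factors of ∂_1 are 1 so no torsion. So H_0 ≅ Z.
rank ∂_1 = 2, rank ∂_2 = 0 ⇒ b_1 = 3 − 2 − 0 = 1. So H_1 ≅ Z.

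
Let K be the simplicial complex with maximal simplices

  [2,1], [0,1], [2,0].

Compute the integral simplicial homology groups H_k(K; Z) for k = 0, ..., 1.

Take the total order 0 < 1 < 2 on the vertex set. Then K (dimension 1) consists of the simplices:

  0-simplices (3): [0], [1], [2]
  1-simplices (3): [0,1], [0,2], [1,2]

Hence C_0 ≅ Z^3, C_1 ≅ Z^3.

∂_1: C_1 → C_0 sends each edge [p,q] (with p < q) to q − p. For instance
  ∂[0,2] = [2] − [0].
This gives a 3×3 integer matrix of rank 2; reducing to Smith normal form yields diagonal entries (1,1).

Reading off H_k = ker ∂_k / im ∂_{k+1}:

  H_0: rank C_0 − rank ∂_1 = 3 − 2 = 1, and the invariant factors of ∂_1 are all 1, so H_0 ≅ Z.
  H_1: rank ker ∂_1 − rank ∂_2 = (3 − 2) − 0 = 1, and there is no ∂_2, so H_1 ≅ Z.

As a check, the Euler characteristic is 3 − 3 = 0, which agrees with 1 − 1 = 0.

H_0 = Z,  H_1 = Z.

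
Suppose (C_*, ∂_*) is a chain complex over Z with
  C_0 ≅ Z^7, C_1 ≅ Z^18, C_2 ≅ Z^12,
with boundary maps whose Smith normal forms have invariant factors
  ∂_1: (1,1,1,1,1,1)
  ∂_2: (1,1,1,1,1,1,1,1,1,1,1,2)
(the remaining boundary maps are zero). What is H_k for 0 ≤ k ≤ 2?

H_0: b_0 = 7 − 0 − 6 = 1; torsion from ∂_1 factors > 1: none. So H_0 = Z.
H_1: b_1 = 18 − 6 − 12 = 0; torsion from ∂_2 factors > 1: [2]. So H_1 = Z/2Z.
H_2: b_2 = 12 − 12 − 0 = 0; torsion from ∂_3 factors > 1: none. So H_2 = 0.

H_0 = Z,  H_1 = Z/2Z,  H_2 = 0.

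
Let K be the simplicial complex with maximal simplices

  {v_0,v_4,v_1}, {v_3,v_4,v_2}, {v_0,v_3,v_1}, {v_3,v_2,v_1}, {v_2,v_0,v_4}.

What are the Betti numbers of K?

Fix the vertex order v_0 < v_1 < v_2 < v_3 < v_4 and write every simplex with vertices in increasing order. Then dim K = 2 and the simplices of K are:

  0-simplices (5): [v_0], [v_1], [v_2], [v_3], [v_4]
  1-simplices (10): [v_0,v_1], [v_0,v_2], [v_0,v_3], [v_0,v_4], [v_1,v_2], [v_1,v_3], [v_1,v_4], [v_2,v_3], [v_2,v_4], [v_3,v_4]
  2-simplices (5): [v_0,v_1,v_3], [v_0,v_1,v_4], [v_0,v_2,v_4], [v_1,v_2,v_3], [v_2,v_3,v_4]

Hence C_0 ≅ Z^5, C_1 ≅ Z^10, C_2 ≅ Z^5.

Boundary ∂_1: C_1 → C_0 is given by ∂[p,q] = [q] − [p]. For instance
  ∂[v_1,v_3] = [v_3] − [v_1].
As a 5×10 matrix over Z this has rank 4, with invariant factors (1,1,1,1).

The boundary map ∂_2: C_2 → C_1 maps a triangle to the signed sum of its edges. For instance
  ∂[v_0,v_1,v_3] = [v_1,v_3] − [v_0,v_3] + [v_0,v_1],
  ∂[v_0,v_1,v_4] = [v_1,v_4] − [v_0,v_4] + [v_0,v_1].
The resulting 10×5 matrix has rank 5, and its Smith normal form has invariant factors (1,1,1,1,1).

From H_k ≅ ker(∂_k) / im(∂_{k+1}) we obtain:

  H_0: rank C_0 − rank ∂_1 = 5 − 4 = 1, and the invariant factors of ∂_1 are all 1, so H_0 = Z.
  H_1: rank ker ∂_1 − rank ∂_2 = (10 − 4) − 5 = 1, and the invariant factors of ∂_2 are all 1, so H_1 = Z.
  H_2: rank ker ∂_2 − rank ∂_3 = (5 − 5) − 0 = 0, and there is no ∂_3, so H_2 = 0.

As a check, the Euler characteristic is 5 − 10 + 5 = 0, which agrees with 1 − 1 + 0 = 0.

Hence the Betti numbers are b_0 = 1, b_1 = 1, b_2 = 0.

b_0 = 1, b_1 = 1, b_2 = 0.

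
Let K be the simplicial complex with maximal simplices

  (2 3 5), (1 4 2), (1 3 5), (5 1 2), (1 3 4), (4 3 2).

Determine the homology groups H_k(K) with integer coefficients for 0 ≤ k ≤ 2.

H_0 ≅ Z,  H_1 = 0,  H_2 ≅ Z.

Take the total order 1 < 2 < 3 < 4 < 5 on the vertex set. Then K (dimension 2) consists of the simplices:

  0-simplices (5): [1], [2], [3], [4], [5]
  1-simplices (9): [1,2], [1,3], [1,4], [1,5], [2,3], [2,4], [2,5], [3,4], [3,5]
  2-simplices (6): [1,2,4], [1,2,5], [1,3,4], [1,3,5], [2,3,4], [2,3,5]

so the chain groups are C_0 ≅ Z^5, C_1 ≅ Z^9, C_2 ≅ Z^6.

∂_1: C_1 → C_0 sends each edge [p,q] (with p < q) to q − p. For instance
  ∂[2,5] = [5] − [2].
The 5×9 boundary matrix has rank 4 and Smith normal form diag(1,1,1,1).

∂_2: C_2 → C_1 acts by ∂[p,q,r] = [q,r] − [p,r] + [p,q]. For instance
  ∂[2,3,4] = [3,4] − [2,4] + [2,3],
  ∂[1,2,4] = [2,4] − [1,4] + [1,2].
As a 9×6 matrix over Z this has rank 5, with invariant factors (1,1,1,1,1).

Reading off H_k = ker ∂_k / im ∂_{k+1}:

  H_0: rank C_0 − rank ∂_1 = 5 − 4 = 1, and the invariant factors of ∂_1 are all 1, so H_0 = Z.
  H_1: rank ker ∂_1 − rank ∂_2 = (9 − 4) − 5 = 0, and the invariant factors of ∂_2 are all 1, so H_1 = 0.
  H_2: rank ker ∂_2 − rank ∂_3 = (6 − 5) − 0 = 1, and there is no ∂_3, so H_2 = Z.

As a check, the Euler characteristic is 5 − 9 + 6 = 2, which agrees with 1 − 0 + 1 = 2.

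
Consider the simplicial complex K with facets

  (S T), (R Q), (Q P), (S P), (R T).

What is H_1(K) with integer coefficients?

H_1 = Z.

K has 5 vertices, 5 edges.
rank ∂_1 = 4, rank ∂_2 = 0 ⇒ b_1 = 5 − 4 − 0 = 1. So H_1 ≅ Z.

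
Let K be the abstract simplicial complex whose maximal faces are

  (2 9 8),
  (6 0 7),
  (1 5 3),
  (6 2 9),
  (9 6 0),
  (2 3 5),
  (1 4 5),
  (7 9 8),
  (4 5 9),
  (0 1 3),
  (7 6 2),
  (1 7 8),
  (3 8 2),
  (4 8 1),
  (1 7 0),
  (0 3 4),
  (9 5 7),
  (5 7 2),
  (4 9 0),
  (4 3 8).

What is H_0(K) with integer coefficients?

Fix the vertex order 0 < 1 < 2 < 3 < 4 < 5 < 6 < 7 < 8 < 9 and write every simplex with vertices in increasing order. Then dim K = 2 and the simplices of K are:

  0-simplices (10): [0], [1], [2], [3], [4], [5], [6], [7], [8], [9]
  1-simplices (30): (30 of them)
  2-simplices (20): (20 of them)

giving chain groups C_0 ≅ Z^10, C_1 ≅ Z^30, C_2 ≅ Z^20.

Boundary ∂_1: C_1 → C_0 maps an edge to its endpoints' difference, ∂[p,q] = q − p. For instance
  ∂[4,9] = [9] − [4].
As a 10×30 matrix over Z this has rank 9, with invariant factors (1,1,1,1,1,1,1,1,1).

Boundary ∂_2: C_2 → C_1 maps a triangle to the signed sum of its edges. For instance
  ∂[0,6,7] = [6,7] − [0,7] + [0,6],
  ∂[1,4,5] = [4,5] − [1,5] + [1,4].
As a 30×20 matrix over Z this has rank 20, with invariant factors (1,1,1,1,1,1,1,1,1,1,1,1,1,1,1,1,1,1,1,2).

Computing H_k = (kernel of ∂_k) / (image of ∂_{k+1}):

  H_0: rank C_0 − rank ∂_1 = 10 − 9 = 1, and the invariant factors of ∂_1 are all 1, so H_0 ≅ Z.

(K is a triangulation of the Klein bottle.)

H_0 = Z.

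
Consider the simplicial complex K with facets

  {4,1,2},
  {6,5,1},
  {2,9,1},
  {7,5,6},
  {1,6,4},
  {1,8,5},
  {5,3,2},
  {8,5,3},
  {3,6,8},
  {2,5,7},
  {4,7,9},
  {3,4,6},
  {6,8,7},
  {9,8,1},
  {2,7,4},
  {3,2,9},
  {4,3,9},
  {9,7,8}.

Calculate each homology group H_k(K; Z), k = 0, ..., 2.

Take the total order 1 < 2 < 3 < 4 < 5 < 6 < 7 < 8 < 9 on the vertex set. Then K (dimension 2) consists of the simplices:

  0-simplices (9): [1], [2], [3], [4], [5], [6], [7], [8], [9]
  1-simplices (27): (27 of them)
  2-simplices (18): [1,2,4], [1,2,9], [1,4,6], [1,5,6], [1,5,8], [1,8,9], [2,3,5], [2,3,9], [2,4,7], [2,5,7], [3,4,6], [3,4,9], [3,5,8], [3,6,8], [4,7,9], [5,6,7], [6,7,8], [7,8,9]

Hence C_0 ≅ Z^9, C_1 ≅ Z^27, C_2 ≅ Z^18.

∂_1: C_1 → C_0 maps an edge to its endpoints' difference, ∂[p,q] = q − p. For instance
  ∂[2,9] = [9] − [2].
This gives a 9×27 integer matrix of rank 8; reducing to Smith normal form yields diagonal entries (1,1,1,1,1,1,1,1).

Boundary ∂_2: C_2 → C_1 sends each 2-simplex [p,q,r] to [q,r] − [p,r] + [p,q]. For instance
  ∂[1,2,4] = [2,4] − [1,4] + [1,2],
  ∂[1,5,6] = [5,6] − [1,6] + [1,5].
The 27×18 boundary matrix has rank 18 and Smith normal form diag(1,1,1,1,1,1,1,1,1,1,1,1,1,1,1,1,1,2).

From H_k ≅ ker(∂_k) / im(∂_{k+1}) we obtain:

  H_0: rank C_0 − rank ∂_1 = 9 − 8 = 1, and the invariant factors of ∂_1 are all 1, so H_0 ≅ Z.
  H_1: rank ker ∂_1 − rank ∂_2 = (27 − 8) − 18 = 1, and ∂_2 has invariant factor 2 > 1, so H_1 ≅ Z × Z/2.
  H_2: rank ker ∂_2 − rank ∂_3 = (18 − 18) − 0 = 0, and there is no ∂_3, so H_2 ≅ 0.

As a check, the Euler characteristic is 9 − 27 + 18 = 0, which agrees with 1 − 1 + 0 = 0.
(K is a triangulation of the Klein bottle.)

H_0 = Z,  H_1 = Z × Z/2,  H_2 = 0.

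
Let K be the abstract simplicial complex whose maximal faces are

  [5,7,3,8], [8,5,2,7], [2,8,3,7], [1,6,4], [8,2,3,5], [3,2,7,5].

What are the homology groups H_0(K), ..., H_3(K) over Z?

We work with the vertex ordering 1 < 2 < 3 < 4 < 5 < 6 < 7 < 8. The simplices of K, each written with vertices in increasing order, are:

  0-simplices (8): [1], [2], [3], [4], [5], [6], [7], [8]
  1-simplices (13): [1,4], [1,6], [2,3], [2,5], [2,7], [2,8], [3,5], [3,7], [3,8], [4,6], [5,7], [5,8], [7,8]
  2-simplices (11): [1,4,6], [2,3,5], [2,3,7], [2,3,8], [2,5,7], [2,5,8], [2,7,8], [3,5,7], [3,5,8], [3,7,8], [5,7,8]
  3-simplices (5): [2,3,5,7], [2,3,5,8], [2,3,7,8], [2,5,7,8], [3,5,7,8]

giving chain groups C_0 ≅ Z^8, C_1 ≅ Z^13, C_2 ≅ Z^11, C_3 ≅ Z^5.

The boundary map ∂_1: C_1 → C_0 is given by ∂[p,q] = [q] − [p]. For instance
  ∂[2,3] = [3] − [2].
This gives a 8×13 integer matrix of rank 6; reducing to Smith normal form yields diagonal entries (1,1,1,1,1,1).

Boundary ∂_2: C_2 → C_1 sends each 2-simplex [p,q,r] to [q,r] − [p,r] + [p,q]. For instance
  ∂[2,5,7] = [5,7] − [2,7] + [2,5],
  ∂[3,5,7] = [5,7] − [3,7] + [3,5].
The 13×11 boundary matrix has rank 7 and Smith normal form diag(1,1,1,1,1,1,1).

The boundary map ∂_3: C_3 → C_2 sends each 3-simplex σ to the alternating sum Σ_i (−1)^i (σ with its i-th vertex removed). For instance
  ∂[2,5,7,8] = [5,7,8] − [2,7,8] + [2,5,8] − [2,5,7],
  ∂[2,3,5,7] = [3,5,7] − [2,5,7] + [2,3,7] − [2,3,5].
This gives a 11×5 integer matrix of rank 4; reducing to Smith normal form yields diagonal entries (1,1,1,1).

Reading off H_k = ker ∂_k / im ∂_{k+1}:

  H_0: rank C_0 − rank ∂_1 = 8 − 6 = 2, and the invariant factors of ∂_1 are all 1, so H_0 = Z^2.
  H_1: rank ker ∂_1 − rank ∂_2 = (13 − 6) − 7 = 0, and the invariant factors of ∂_2 are all 1, so H_1 = 0.
  H_2: rank ker ∂_2 − rank ∂_3 = (11 − 7) − 4 = 0, and the invariant factors of ∂_3 are all 1, so H_2 = 0.
  H_3: rank ker ∂_3 − rank ∂_4 = (5 − 4) − 0 = 1, and there is no ∂_4, so H_3 = Z.

H_0 = Z^2,  H_1 = 0,  H_2 = 0,  H_3 = Z.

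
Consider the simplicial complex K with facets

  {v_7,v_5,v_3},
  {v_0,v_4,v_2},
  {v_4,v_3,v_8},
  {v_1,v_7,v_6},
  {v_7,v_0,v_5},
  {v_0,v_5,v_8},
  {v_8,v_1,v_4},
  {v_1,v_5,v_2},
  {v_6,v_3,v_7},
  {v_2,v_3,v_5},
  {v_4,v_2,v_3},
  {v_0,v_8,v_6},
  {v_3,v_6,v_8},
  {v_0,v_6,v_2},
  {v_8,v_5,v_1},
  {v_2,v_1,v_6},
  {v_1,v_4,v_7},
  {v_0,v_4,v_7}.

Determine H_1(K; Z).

Fix the vertex order v_0 < v_1 < v_2 < v_3 < v_4 < v_5 < v_6 < v_7 < v_8 and write every simplex with vertices in increasing order. Then dim K = 2 and the simplices of K are:

  0-simplices (9): [v_0], [v_1], [v_2], [v_3], [v_4], [v_5], [v_6], [v_7], [v_8]
  1-simplices (27): (27 of them)
  2-simplices (18): (18 of them)

giving chain groups C_0 ≅ Z^9, C_1 ≅ Z^27, C_2 ≅ Z^18.

Boundary ∂_1: C_1 → C_0 is given by ∂[p,q] = [q] − [p].
This gives a 9×27 integer matrix of rank 8; reducing to Smith normal form yields diagonal entries (1,1,1,1,1,1,1,1).

The boundary map ∂_2: C_2 → C_1 acts by ∂[p,q,r] = [q,r] − [p,r] + [p,q]. For instance
  ∂[v_3,v_6,v_8] = [v_6,v_8] − [v_3,v_8] + [v_3,v_6],
  ∂[v_1,v_2,v_5] = [v_2,v_5] − [v_1,v_5] + [v_1,v_2].
The 27×18 boundary matrix has rank 17 and Smith normal form diag(1,1,1,1,1,1,1,1,1,1,1,1,1,1,1,1,1).

From H_k ≅ ker(∂_k) / im(∂_{k+1}) we obtain:

  H_1: rank ker ∂_1 − rank ∂_2 = (27 − 8) − 17 = 2, and the invariant factors of ∂_2 are all 1, so H_1 ≅ Z^2.

(K is a triangulation of the torus T^2.)

H_1 ≅ Z^2.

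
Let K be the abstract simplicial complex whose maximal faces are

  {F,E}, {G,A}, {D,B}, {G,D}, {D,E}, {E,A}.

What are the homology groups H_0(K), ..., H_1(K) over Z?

K has 6 vertices, 6 edges.
rank ∂_0 = 0, rank ∂_1 = 5 ⇒ b_0 = 6 − 0 − 5 = 1; all invariant factors of ∂_1 are 1 so no torsion. So H_0 ≅ Z.
rank ∂_1 = 5, rank ∂_2 = 0 ⇒ b_1 = 6 − 5 − 0 = 1. So H_1 ≅ Z.

H_0 ≅ Z,  H_1 ≅ Z.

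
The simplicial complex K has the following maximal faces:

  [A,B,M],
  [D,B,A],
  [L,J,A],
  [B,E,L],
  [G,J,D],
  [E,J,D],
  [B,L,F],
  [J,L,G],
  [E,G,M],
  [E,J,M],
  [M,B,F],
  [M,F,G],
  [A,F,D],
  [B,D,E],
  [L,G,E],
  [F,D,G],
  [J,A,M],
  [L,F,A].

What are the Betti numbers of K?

K has 9 vertices, 27 edges, 18 triangles.
rank ∂_0 = 0, rank ∂_1 = 8 ⇒ b_0 = 9 − 0 − 8 = 1; all invariant factors of ∂_1 are 1 so no torsion. So H_0 = Z.
rank ∂_1 = 8, rank ∂_2 = 18 ⇒ b_1 = 27 − 8 − 18 = 1; ∂_2 has invariant factor(s) [2] giving torsion. So H_1 = Z × Z/2.
rank ∂_2 = 18, rank ∂_3 = 0 ⇒ b_2 = 18 − 18 − 0 = 0. So H_2 = 0.

b_0 = 1, b_1 = 1, b_2 = 0.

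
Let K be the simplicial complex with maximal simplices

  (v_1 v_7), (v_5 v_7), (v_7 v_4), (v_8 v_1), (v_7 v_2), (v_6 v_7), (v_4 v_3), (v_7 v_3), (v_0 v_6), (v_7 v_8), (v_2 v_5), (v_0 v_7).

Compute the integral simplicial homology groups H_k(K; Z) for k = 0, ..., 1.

H_0 ≅ Z,  H_1 ≅ Z^4.

K has 9 vertices, 12 edges.
rank ∂_0 = 0, rank ∂_1 = 8 ⇒ b_0 = 9 − 0 − 8 = 1; all invariant factors of ∂_1 are 1 so no torsion. So H_0 = Z.
rank ∂_1 = 8, rank ∂_2 = 0 ⇒ b_1 = 12 − 8 − 0 = 4. So H_1 = Z^4.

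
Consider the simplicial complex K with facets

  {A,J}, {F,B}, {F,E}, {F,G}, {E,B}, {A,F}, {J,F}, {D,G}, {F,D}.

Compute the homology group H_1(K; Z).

H_1 = Z^3.

Fix the vertex order A < B < D < E < F < G < J and write every simplex with vertices in increasing order. Then dim K = 1 and the simplices of K are:

  0-simplices (7): A, B, D, E, F, G, J
  1-simplices (9): AF, AJ, BE, BF, DF, DG, EF, FG, FJ

giving chain groups C_0 ≅ Z^7, C_1 ≅ Z^9.

The boundary map ∂_1: C_1 → C_0 is given by ∂[p,q] = [q] − [p].
This gives a 7×9 integer matrix of rank 6; reducing to Smith normal form yields diagonal entries (1,1,1,1,1,1).

From H_k ≅ ker(∂_k) / im(∂_{k+1}) we obtain:

  H_1: rank ker ∂_1 − rank ∂_2 = (9 − 6) − 0 = 3, and there is no ∂_2, so H_1 ≅ Z^3.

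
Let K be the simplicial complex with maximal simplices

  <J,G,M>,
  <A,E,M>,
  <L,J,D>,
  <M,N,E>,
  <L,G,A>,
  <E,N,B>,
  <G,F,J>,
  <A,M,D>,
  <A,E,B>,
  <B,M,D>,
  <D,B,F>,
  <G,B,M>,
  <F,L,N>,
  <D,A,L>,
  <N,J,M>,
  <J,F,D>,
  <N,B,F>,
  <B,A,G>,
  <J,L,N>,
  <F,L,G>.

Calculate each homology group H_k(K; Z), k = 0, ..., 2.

H_0 ≅ Z,  H_1 ≅ Z ⊕ Z/2Z,  H_2 = 0.

Order the vertices as A < B < D < E < F < G < J < L < M < N. Listing each simplex with vertices in this order, K has dimension 2 with simplices:

  0-simplices (10): A, B, D, E, F, G, J, L, M, N
  1-simplices (30): AB, AD, AE, AG, AL, AM, BD, BE, BF, BG, BM, BN, DF, DJ, DL, DM, EM, EN, FG, FJ, FL, FN, GJ, GL, GM, JL, JM, JN, LN, MN
  2-simplices (20): ABE, ABG, ADL, ADM, AEM, AGL, BDF, BDM, BEN, BFN, BGM, DFJ, DJL, EMN, FGJ, FGL, FLN, GJM, JLN, JMN

so the chain groups are C_0 ≅ Z^10, C_1 ≅ Z^30, C_2 ≅ Z^20.

The boundary map ∂_1: C_1 → C_0 sends each edge [p,q] (with p < q) to q − p. For instance
  ∂DF = F − D.
The 10×30 boundary matrix has rank 9 and Smith normal form diag(1,1,1,1,1,1,1,1,1).

The boundary map ∂_2: C_2 → C_1 maps a triangle to the signed sum of its edges. For instance
  ∂BDF = DF − BF + BD,
  ∂DJL = JL − DL + DJ.
The resulting 30×20 matrix has rank 20, and its Smith normal form has invariant factors (1,1,1,1,1,1,1,1,1,1,1,1,1,1,1,1,1,1,1,2).

Computing H_k = (kernel of ∂_k) / (image of ∂_{k+1}):

  H_0: rank C_0 − rank ∂_1 = 10 − 9 = 1, and the invariant factors of ∂_1 are all 1, so H_0 ≅ Z.
  H_1: rank ker ∂_1 − rank ∂_2 = (30 − 9) − 20 = 1, and ∂_2 has invariant factor 2 > 1, so H_1 ≅ Z ⊕ Z/2Z.
  H_2: rank ker ∂_2 − rank ∂_3 = (20 − 20) − 0 = 0, and there is no ∂_3, so H_2 ≅ 0.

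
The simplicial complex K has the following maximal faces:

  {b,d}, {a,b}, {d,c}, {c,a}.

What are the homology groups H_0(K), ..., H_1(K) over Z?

H_0 = Z,  H_1 = Z.

Take the total order a < b < c < d on the vertex set. Then K (dimension 1) consists of the simplices:

  0-simplices (4): a, b, c, d
  1-simplices (4): ab, ac, bd, cd

Hence C_0 ≅ Z^4, C_1 ≅ Z^4.

∂_1: C_1 → C_0 sends each edge [p,q] (with p < q) to q − p. For instance
  ∂cd = d − c.
This gives a 4×4 integer matrix of rank 3; reducing to Smith normal form yields diagonal entries (1,1,1).

Reading off H_k = ker ∂_k / im ∂_{k+1}:

  H_0: rank C_0 − rank ∂_1 = 4 − 3 = 1, and the invariant factors of ∂_1 are all 1, so H_0 ≅ Z.
  H_1: rank ker ∂_1 − rank ∂_2 = (4 − 3) − 0 = 1, and there is no ∂_2, so H_1 ≅ Z.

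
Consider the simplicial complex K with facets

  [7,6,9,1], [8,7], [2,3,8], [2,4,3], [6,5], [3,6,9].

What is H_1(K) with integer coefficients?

H_1 = Z.

Order the vertices as 1 < 2 < 3 < 4 < 5 < 6 < 7 < 8 < 9. Listing each simplex with vertices in this order, K has dimension 3 with simplices:

  0-simplices (9): [1], [2], [3], [4], [5], [6], [7], [8], [9]
  1-simplices (15): [1,6], [1,7], [1,9], [2,3], [2,4], [2,8], [3,4], [3,6], [3,8], [3,9], [5,6], [6,7], [6,9], [7,8], [7,9]
  2-simplices (7): [1,6,7], [1,6,9], [1,7,9], [2,3,4], [2,3,8], [3,6,9], [6,7,9]
  3-simplices (1): [1,6,7,9]

so the chain groups are C_0 ≅ Z^9, C_1 ≅ Z^15, C_2 ≅ Z^7, C_3 ≅ Z^1.

∂_1: C_1 → C_0 sends each edge [p,q] (with p < q) to q − p. For instance
  ∂[7,8] = [8] − [7].
As a 9×15 matrix over Z this has rank 8, with invariant factors (1,1,1,1,1,1,1,1).

∂_2: C_2 → C_1 acts by ∂[p,q,r] = [q,r] − [p,r] + [p,q]. For instance
  ∂[1,6,7] = [6,7] − [1,7] + [1,6],
  ∂[2,3,8] = [3,8] − [2,8] + [2,3].
This gives a 15×7 integer matrix of rank 6; reducing to Smith normal form yields diagonal entries (1,1,1,1,1,1).

The boundary map ∂_3: C_3 → C_2 sends each 3-simplex σ to the alternating sum Σ_i (−1)^i (σ with its i-th vertex removed). For instance
  ∂[1,6,7,9] = [6,7,9] − [1,7,9] + [1,6,9] − [1,6,7].
This gives a 7×1 integer matrix of rank 1; reducing to Smith normal form yields diagonal entries (1).

Now H_k = ker ∂_k / im ∂_{k+1}, so:

  H_1: rank ker ∂_1 − rank ∂_2 = (15 − 8) − 6 = 1, and the invariant factors of ∂_2 are all 1, so H_1 ≅ Z.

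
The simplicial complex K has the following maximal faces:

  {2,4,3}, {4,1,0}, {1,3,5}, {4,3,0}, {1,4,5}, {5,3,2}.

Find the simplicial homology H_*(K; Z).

H_0 = Z,  H_1 = Z,  H_2 = 0.

Take the total order 0 < 1 < 2 < 3 < 4 < 5 on the vertex set. Then K (dimension 2) consists of the simplices:

  0-simplices (6): [0], [1], [2], [3], [4], [5]
  1-simplices (12): [0,1], [0,3], [0,4], [1,3], [1,4], [1,5], [2,3], [2,4], [2,5], [3,4], [3,5], [4,5]
  2-simplices (6): [0,1,4], [0,3,4], [1,3,5], [1,4,5], [2,3,4], [2,3,5]

giving chain groups C_0 ≅ Z^6, C_1 ≅ Z^12, C_2 ≅ Z^6.

Boundary ∂_1: C_1 → C_0 is given by ∂[p,q] = [q] − [p]. For instance
  ∂[2,4] = [4] − [2].
The resulting 6×12 matrix has rank 5, and its Smith normal form has invariant factors (1,1,1,1,1).

The boundary map ∂_2: C_2 → C_1 maps a triangle to the signed sum of its edges. For instance
  ∂[2,3,4] = [3,4] − [2,4] + [2,3],
  ∂[1,4,5] = [4,5] − [1,5] + [1,4].
The 12×6 boundary matrix has rank 6 and Smith normal form diag(1,1,1,1,1,1).

Now H_k = ker ∂_k / im ∂_{k+1}, so:

  H_0: rank C_0 − rank ∂_1 = 6 − 5 = 1, and the invariant factors of ∂_1 are all 1, so H_0 ≅ Z.
  H_1: rank ker ∂_1 − rank ∂_2 = (12 − 5) − 6 = 1, and the invariant factors of ∂_2 are all 1, so H_1 ≅ Z.
  H_2: rank ker ∂_2 − rank ∂_3 = (6 − 6) − 0 = 0, and there is no ∂_3, so H_2 ≅ 0.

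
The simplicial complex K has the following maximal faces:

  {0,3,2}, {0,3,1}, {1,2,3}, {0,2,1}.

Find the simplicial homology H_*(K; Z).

Fix the vertex order 0 < 1 < 2 < 3 and write every simplex with vertices in increasing order. Then dim K = 2 and the simplices of K are:

  0-simplices (4): [0], [1], [2], [3]
  1-simplices (6): [0,1], [0,2], [0,3], [1,2], [1,3], [2,3]
  2-simplices (4): [0,1,2], [0,1,3], [0,2,3], [1,2,3]

so the chain groups are C_0 ≅ Z^4, C_1 ≅ Z^6, C_2 ≅ Z^4.

Boundary ∂_1: C_1 → C_0 sends each edge [p,q] (with p < q) to q − p. For instance
  ∂[2,3] = [3] − [2].
The 4×6 boundary matrix has rank 3 and Smith normal form diag(1,1,1).

The boundary map ∂_2: C_2 → C_1 sends each 2-simplex [p,q,r] to [q,r] − [p,r] + [p,q]. For instance
  ∂[1,2,3] = [2,3] − [1,3] + [1,2],
  ∂[0,1,2] = [1,2] − [0,2] + [0,1].
As a 6×4 matrix over Z this has rank 3, with invariant factors (1,1,1).

Reading off H_k = ker ∂_k / im ∂_{k+1}:

  H_0: rank C_0 − rank ∂_1 = 4 − 3 = 1, and the invariant factors of ∂_1 are all 1, so H_0 ≅ Z.
  H_1: rank ker ∂_1 − rank ∂_2 = (6 − 3) − 3 = 0, and the invariant factors of ∂_2 are all 1, so H_1 ≅ 0.
  H_2: rank ker ∂_2 − rank ∂_3 = (4 − 3) − 0 = 1, and there is no ∂_3, so H_2 ≅ Z.

H_0 = Z,  H_1 = 0,  H_2 = Z.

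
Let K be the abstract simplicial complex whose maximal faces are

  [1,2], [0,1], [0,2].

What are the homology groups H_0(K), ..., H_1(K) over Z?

Fix the vertex order 0 < 1 < 2 and write every simplex with vertices in increasing order. Then dim K = 1 and the simplices of K are:

  0-simplices (3): [0], [1], [2]
  1-simplices (3): [0,1], [0,2], [1,2]

Hence C_0 ≅ Z^3, C_1 ≅ Z^3.

Boundary ∂_1: C_1 → C_0 sends each edge [p,q] (with p < q) to q − p.
The 3×3 boundary matrix has rank 2 and Smith normal form diag(1,1).

Computing H_k = (kernel of ∂_k) / (image of ∂_{k+1}):

  H_0: rank C_0 − rank ∂_1 = 3 − 2 = 1, and the invariant factors of ∂_1 are all 1, so H_0 = Z.
  H_1: rank ker ∂_1 − rank ∂_2 = (3 − 2) − 0 = 1, and there is no ∂_2, so H_1 = Z.

(K is a triangulation of the circle S^1.)

H_0 = Z,  H_1 = Z.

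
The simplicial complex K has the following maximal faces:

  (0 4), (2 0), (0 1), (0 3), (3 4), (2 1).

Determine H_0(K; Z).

H_0 ≅ Z.

We work with the vertex ordering 0 < 1 < 2 < 3 < 4. The simplices of K, each written with vertices in increasing order, are:

  0-simplices (5): [0], [1], [2], [3], [4]
  1-simplices (6): [0,1], [0,2], [0,3], [0,4], [1,2], [3,4]

giving chain groups C_0 ≅ Z^5, C_1 ≅ Z^6.

∂_1: C_1 → C_0 maps an edge to its endpoints' difference, ∂[p,q] = q − p.
The resulting 5×6 matrix has rank 4, and its Smith normal form has invariant factors (1,1,1,1).

Now H_k = ker ∂_k / im ∂_{k+1}, so:

  H_0: rank C_0 − rank ∂_1 = 5 − 4 = 1, and the invariant factors of ∂_1 are all 1, so H_0 = Z.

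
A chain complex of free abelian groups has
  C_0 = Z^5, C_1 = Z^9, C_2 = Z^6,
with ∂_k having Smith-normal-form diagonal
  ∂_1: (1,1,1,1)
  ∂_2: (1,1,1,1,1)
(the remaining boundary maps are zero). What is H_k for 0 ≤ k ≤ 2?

H_0: b_0 = 5 − 0 − 4 = 1; torsion from ∂_1 factors > 1: none. So H_0 = Z.
H_1: b_1 = 9 − 4 − 5 = 0; torsion from ∂_2 factors > 1: none. So H_1 = 0.
H_2: b_2 = 6 − 5 − 0 = 1; torsion from ∂_3 factors > 1: none. So H_2 = Z.

H_0 = Z,  H_1 = 0,  H_2 = Z.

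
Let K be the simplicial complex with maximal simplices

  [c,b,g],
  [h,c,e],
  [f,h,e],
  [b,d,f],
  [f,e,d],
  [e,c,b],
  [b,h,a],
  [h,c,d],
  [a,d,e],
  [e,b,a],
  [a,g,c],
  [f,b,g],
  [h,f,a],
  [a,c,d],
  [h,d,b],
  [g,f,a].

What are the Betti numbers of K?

b_0 = 1, b_1 = 2, b_2 = 1.

Take the total order a < b < c < d < e < f < g < h on the vertex set. Then K (dimension 2) consists of the simplices:

  0-simplices (8): a, b, c, d, e, f, g, h
  1-simplices (24): ab, ac, ad, ae, af, ag, ah, bc, bd, be, bf, bg, bh, cd, ce, cg, ch, de, df, dh, ef, eh, fg, fh
  2-simplices (16): abe, abh, acd, acg, ade, afg, afh, bce, bcg, bdf, bdh, bfg, cdh, ceh, def, efh

so the chain groups are C_0 ≅ Z^8, C_1 ≅ Z^24, C_2 ≅ Z^16.

The boundary map ∂_1: C_1 → C_0 maps an edge to its endpoints' difference, ∂[p,q] = q − p. For instance
  ∂bd = d − b.
As a 8×24 matrix over Z this has rank 7, with invariant factors (1,1,1,1,1,1,1).

Boundary ∂_2: C_2 → C_1 sends each 2-simplex [p,q,r] to [q,r] − [p,r] + [p,q]. For instance
  ∂ceh = eh − ch + ce,
  ∂efh = fh − eh + ef.
The resulting 24×16 matrix has rank 15, and its Smith normal form has invariant factors (1,1,1,1,1,1,1,1,1,1,1,1,1,1,1).

Computing H_k = (kernel of ∂_k) / (image of ∂_{k+1}):

  H_0: rank C_0 − rank ∂_1 = 8 − 7 = 1, and the invariant factors of ∂_1 are all 1, so H_0 = Z.
  H_1: rank ker ∂_1 − rank ∂_2 = (24 − 7) − 15 = 2, and the invariant factors of ∂_2 are all 1, so H_1 = Z^2.
  H_2: rank ker ∂_2 − rank ∂_3 = (16 − 15) − 0 = 1, and there is no ∂_3, so H_2 = Z.

Hence the Betti numbers are b_0 = 1, b_1 = 2, b_2 = 1.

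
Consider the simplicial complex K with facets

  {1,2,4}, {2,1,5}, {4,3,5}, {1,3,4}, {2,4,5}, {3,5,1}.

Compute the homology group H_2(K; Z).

H_2 ≅ Z.

Take the total order 1 < 2 < 3 < 4 < 5 on the vertex set. Then K (dimension 2) consists of the simplices:

  0-simplices (5): [1], [2], [3], [4], [5]
  1-simplices (9): [1,2], [1,3], [1,4], [1,5], [2,4], [2,5], [3,4], [3,5], [4,5]
  2-simplices (6): [1,2,4], [1,2,5], [1,3,4], [1,3,5], [2,4,5], [3,4,5]

giving chain groups C_0 ≅ Z^5, C_1 ≅ Z^9, C_2 ≅ Z^6.

∂_1: C_1 → C_0 is given by ∂[p,q] = [q] − [p]. For instance
  ∂[3,5] = [5] − [3].
As a 5×9 matrix over Z this has rank 4, with invariant factors (1,1,1,1).

∂_2: C_2 → C_1 maps a triangle to the signed sum of its edges. For instance
  ∂[1,2,5] = [2,5] − [1,5] + [1,2],
  ∂[2,4,5] = [4,5] − [2,5] + [2,4].
The 9×6 boundary matrix has rank 5 and Smith normal form diag(1,1,1,1,1).

From H_k ≅ ker(∂_k) / im(∂_{k+1}) we obtain:

  H_2: rank ker ∂_2 − rank ∂_3 = (6 − 5) − 0 = 1, and there is no ∂_3, so H_2 = Z.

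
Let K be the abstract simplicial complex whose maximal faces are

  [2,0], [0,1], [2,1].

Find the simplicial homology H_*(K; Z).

K has 3 vertices, 3 edges.
rank ∂_0 = 0, rank ∂_1 = 2 ⇒ b_0 = 3 − 0 − 2 = 1; all invariant factors of ∂_1 are 1 so no torsion. So H_0 = Z.
rank ∂_1 = 2, rank ∂_2 = 0 ⇒ b_1 = 3 − 2 − 0 = 1. So H_1 = Z.

H_0 = Z,  H_1 = Z.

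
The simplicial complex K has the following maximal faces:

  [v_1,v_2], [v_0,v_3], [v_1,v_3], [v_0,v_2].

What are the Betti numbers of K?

b_0 = 1, b_1 = 1.

Order the vertices as v_0 < v_1 < v_2 < v_3. Listing each simplex with vertices in this order, K has dimension 1 with simplices:

  0-simplices (4): [v_0], [v_1], [v_2], [v_3]
  1-simplices (4): [v_0,v_2], [v_0,v_3], [v_1,v_2], [v_1,v_3]

so the chain groups are C_0 ≅ Z^4, C_1 ≅ Z^4.

The boundary map ∂_1: C_1 → C_0 sends each edge [p,q] (with p < q) to q − p.
This gives a 4×4 integer matrix of rank 3; reducing to Smith normal form yields diagonal entries (1,1,1).

Reading off H_k = ker ∂_k / im ∂_{k+1}:

  H_0: rank C_0 − rank ∂_1 = 4 − 3 = 1, and the invariant factors of ∂_1 are all 1, so H_0 ≅ Z.
  H_1: rank ker ∂_1 − rank ∂_2 = (4 − 3) − 0 = 1, and there is no ∂_2, so H_1 ≅ Z.

Hence the Betti numbers are b_0 = 1, b_1 = 1.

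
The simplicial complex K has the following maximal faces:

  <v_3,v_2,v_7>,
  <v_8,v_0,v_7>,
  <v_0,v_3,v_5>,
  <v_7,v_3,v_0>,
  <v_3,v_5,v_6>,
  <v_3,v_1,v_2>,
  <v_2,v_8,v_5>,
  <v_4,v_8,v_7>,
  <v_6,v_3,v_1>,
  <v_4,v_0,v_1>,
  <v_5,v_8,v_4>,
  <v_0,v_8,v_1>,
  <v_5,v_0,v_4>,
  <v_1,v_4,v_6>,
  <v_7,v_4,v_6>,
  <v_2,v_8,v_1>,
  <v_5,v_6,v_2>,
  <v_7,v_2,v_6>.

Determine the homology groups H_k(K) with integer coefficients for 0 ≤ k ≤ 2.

Order the vertices as v_0 < v_1 < v_2 < v_3 < v_4 < v_5 < v_6 < v_7 < v_8. Listing each simplex with vertices in this order, K has dimension 2 with simplices:

  0-simplices (9): [v_0], [v_1], [v_2], [v_3], [v_4], [v_5], [v_6], [v_7], [v_8]
  1-simplices (27): (27 of them)
  2-simplices (18): (18 of them)

Hence C_0 ≅ Z^9, C_1 ≅ Z^27, C_2 ≅ Z^18.

The boundary map ∂_1: C_1 → C_0 maps an edge to its endpoints' difference, ∂[p,q] = q − p.
The resulting 9×27 matrix has rank 8, and its Smith normal form has invariant factors (1,1,1,1,1,1,1,1).

The boundary map ∂_2: C_2 → C_1 acts by ∂[p,q,r] = [q,r] − [p,r] + [p,q]. For instance
  ∂[v_0,v_3,v_5] = [v_3,v_5] − [v_0,v_5] + [v_0,v_3],
  ∂[v_3,v_5,v_6] = [v_5,v_6] − [v_3,v_6] + [v_3,v_5].
The 27×18 boundary matrix has rank 18 and Smith normal form diag(1,1,1,1,1,1,1,1,1,1,1,1,1,1,1,1,1,2).

Now H_k = ker ∂_k / im ∂_{k+1}, so:

  H_0: rank C_0 − rank ∂_1 = 9 − 8 = 1, and the invariant factors of ∂_1 are all 1, so H_0 = Z.
  H_1: rank ker ∂_1 − rank ∂_2 = (27 − 8) − 18 = 1, and ∂_2 has invariant factor 2 > 1, so H_1 = Z ⊕ Z/2.
  H_2: rank ker ∂_2 − rank ∂_3 = (18 − 18) − 0 = 0, and there is no ∂_3, so H_2 = 0.

(K is a triangulation of the Klein bottle.)

H_0 = Z,  H_1 = Z ⊕ Z/2,  H_2 = 0.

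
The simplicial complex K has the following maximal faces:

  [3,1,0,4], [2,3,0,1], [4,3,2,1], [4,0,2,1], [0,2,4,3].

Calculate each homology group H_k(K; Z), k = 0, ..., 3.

H_0 = Z,  H_1 = 0,  H_2 = 0,  H_3 = Z.

Fix the vertex order 0 < 1 < 2 < 3 < 4 and write every simplex with vertices in increasing order. Then dim K = 3 and the simplices of K are:

  0-simplices (5): [0], [1], [2], [3], [4]
  1-simplices (10): [0,1], [0,2], [0,3], [0,4], [1,2], [1,3], [1,4], [2,3], [2,4], [3,4]
  2-simplices (10): [0,1,2], [0,1,3], [0,1,4], [0,2,3], [0,2,4], [0,3,4], [1,2,3], [1,2,4], [1,3,4], [2,3,4]
  3-simplices (5): [0,1,2,3], [0,1,2,4], [0,1,3,4], [0,2,3,4], [1,2,3,4]

giving chain groups C_0 ≅ Z^5, C_1 ≅ Z^10, C_2 ≅ Z^10, C_3 ≅ Z^5.

The boundary map ∂_1: C_1 → C_0 sends each edge [p,q] (with p < q) to q − p.
The 5×10 boundary matrix has rank 4 and Smith normal form diag(1,1,1,1).

The boundary map ∂_2: C_2 → C_1 maps a triangle to the signed sum of its edges. For instance
  ∂[1,2,4] = [2,4] − [1,4] + [1,2],
  ∂[2,3,4] = [3,4] − [2,4] + [2,3].
The resulting 10×10 matrix has rank 6, and its Smith normal form has invariant factors (1,1,1,1,1,1).

Boundary ∂_3: C_3 → C_2 sends each 3-simplex σ to the alternating sum Σ_i (−1)^i (σ with its i-th vertex removed). For instance
  ∂[1,2,3,4] = [2,3,4] − [1,3,4] + [1,2,4] − [1,2,3],
  ∂[0,1,2,4] = [1,2,4] − [0,2,4] + [0,1,4] − [0,1,2].
The resulting 10×5 matrix has rank 4, and its Smith normal form has invariant factors (1,1,1,1).

Computing H_k = (kernel of ∂_k) / (image of ∂_{k+1}):

  H_0: rank C_0 − rank ∂_1 = 5 − 4 = 1, and the invariant factors of ∂_1 are all 1, so H_0 = Z.
  H_1: rank ker ∂_1 − rank ∂_2 = (10 − 4) − 6 = 0, and the invariant factors of ∂_2 are all 1, so H_1 = 0.
  H_2: rank ker ∂_2 − rank ∂_3 = (10 − 6) − 4 = 0, and the invariant factors of ∂_3 are all 1, so H_2 = 0.
  H_3: rank ker ∂_3 − rank ∂_4 = (5 − 4) − 0 = 1, and there is no ∂_4, so H_3 = Z.

As a check, the Euler characteristic is 5 − 10 + 10 − 5 = 0, which agrees with 1 − 0 + 0 − 1 = 0.
(K is a triangulation of the 3-sphere S^3.)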